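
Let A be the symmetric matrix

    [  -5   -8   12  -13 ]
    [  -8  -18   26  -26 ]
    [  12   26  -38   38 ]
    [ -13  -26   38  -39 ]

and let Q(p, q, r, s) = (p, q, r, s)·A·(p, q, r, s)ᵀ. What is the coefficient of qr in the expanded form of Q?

52

The coefficient of qr is A[2,3] + A[3,2] = 2·26 = 52.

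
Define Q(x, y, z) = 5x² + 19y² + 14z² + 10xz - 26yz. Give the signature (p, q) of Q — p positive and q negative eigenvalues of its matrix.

The symmetric matrix is A = [[5, 0, 5], [0, 19, -13], [5, -13, 14]].
An LDLᵀ factorisation of A has diagonal entries 5, 19, 2/19.
So there are 3 positive pivots.

(3, 0)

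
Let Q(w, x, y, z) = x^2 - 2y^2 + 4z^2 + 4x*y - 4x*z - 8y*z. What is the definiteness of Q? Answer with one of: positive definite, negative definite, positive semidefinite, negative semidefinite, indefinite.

indefinite

The associated matrix is A = [[0, 0, 0, 0], [0, 1, 2, -2], [0, 2, -2, -4], [0, -2, -4, 4]].
Congruent diagonalization of A (simultaneous row and column reduction) yields pivots 0, 1, -6, 0.
That gives 1 positive, 1 negative, 2 zero pivots.
Hence Q is indefinite.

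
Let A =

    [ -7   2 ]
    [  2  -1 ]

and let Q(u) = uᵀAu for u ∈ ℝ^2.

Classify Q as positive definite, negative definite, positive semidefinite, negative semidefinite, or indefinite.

negative definite

An LDLᵀ factorisation of A has diagonal entries -7, -3/7.
So there are 2 negative pivots.
Hence Q is negative definite.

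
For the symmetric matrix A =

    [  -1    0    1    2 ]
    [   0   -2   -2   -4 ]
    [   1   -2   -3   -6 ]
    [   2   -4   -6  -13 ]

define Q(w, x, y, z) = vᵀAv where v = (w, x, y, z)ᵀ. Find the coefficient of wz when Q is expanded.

The coefficient of wz is A[1,4] + A[4,1] = 2·2 = 4.

4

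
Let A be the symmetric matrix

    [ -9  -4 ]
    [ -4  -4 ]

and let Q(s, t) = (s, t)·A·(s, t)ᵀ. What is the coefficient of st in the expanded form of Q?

-8

The coefficient of st is A[1,2] + A[2,1] = 2·(-4) = -8.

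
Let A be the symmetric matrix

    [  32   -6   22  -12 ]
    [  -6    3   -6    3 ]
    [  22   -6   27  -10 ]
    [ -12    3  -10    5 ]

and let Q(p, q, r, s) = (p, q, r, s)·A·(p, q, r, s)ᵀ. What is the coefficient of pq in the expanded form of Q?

The coefficient of pq is A[1,2] + A[2,1] = 2·(-6) = -12.

-12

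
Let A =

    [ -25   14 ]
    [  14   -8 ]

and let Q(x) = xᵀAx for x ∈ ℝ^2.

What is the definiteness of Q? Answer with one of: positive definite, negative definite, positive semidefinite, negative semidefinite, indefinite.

negative definite

Symmetric row and column elimination reduces A to a congruent diagonal form with pivots -25, -4/25.
So there are 2 negative pivots.
Hence Q is negative definite.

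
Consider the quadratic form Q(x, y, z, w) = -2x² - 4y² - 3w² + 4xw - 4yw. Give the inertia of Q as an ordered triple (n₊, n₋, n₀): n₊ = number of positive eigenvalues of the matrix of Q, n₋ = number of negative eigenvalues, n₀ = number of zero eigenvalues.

(0, 2, 2)

The associated matrix is A = [[-2, 0, 0, 2], [0, -4, 0, -2], [0, 0, 0, 0], [2, -2, 0, -3]].
Row-reducing A symmetrically gives the diagonal entries -2, -4, 0, 0.
Counting signs: 2 negative, 2 zero.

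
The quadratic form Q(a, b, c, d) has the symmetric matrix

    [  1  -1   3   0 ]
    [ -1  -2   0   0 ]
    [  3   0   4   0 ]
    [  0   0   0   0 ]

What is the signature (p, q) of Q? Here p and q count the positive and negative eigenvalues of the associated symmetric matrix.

Congruent diagonalization of A (simultaneous row and column reduction) yields pivots 1, -3, -2, 0.
That gives 1 positive, 2 negative, 1 zero pivots.

(1, 2)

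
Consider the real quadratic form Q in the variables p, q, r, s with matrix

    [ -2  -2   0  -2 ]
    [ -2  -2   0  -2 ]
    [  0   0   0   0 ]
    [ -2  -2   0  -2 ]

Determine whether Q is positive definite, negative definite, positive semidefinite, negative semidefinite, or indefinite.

Applying the same elementary operations to the rows and columns of A produces a congruent diagonal matrix with entries -2, 0, 0, 0.
So there are 1 negative, 3 zero pivots.
Hence Q is negative semidefinite.

negative semidefinite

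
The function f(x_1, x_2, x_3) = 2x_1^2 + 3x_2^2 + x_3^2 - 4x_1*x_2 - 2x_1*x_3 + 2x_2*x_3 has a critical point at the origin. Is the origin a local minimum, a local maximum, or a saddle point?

The Hessian at the origin is H = [[4, -4, -2], [-4, 6, 2], [-2, 2, 2]].
Row-reducing H symmetrically gives the diagonal entries 4, 2, 1.
That gives 3 positive pivots.
H is positive definite, so the origin is a strict local minimum.

local minimum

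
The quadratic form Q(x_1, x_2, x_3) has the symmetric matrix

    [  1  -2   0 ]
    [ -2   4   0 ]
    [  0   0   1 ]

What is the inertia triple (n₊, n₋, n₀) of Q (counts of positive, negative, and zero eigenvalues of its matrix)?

Applying the same elementary operations to the rows and columns of A produces a congruent diagonal matrix with entries 1, 0, 1.
That gives 2 positive, 1 zero pivots.

(2, 0, 1)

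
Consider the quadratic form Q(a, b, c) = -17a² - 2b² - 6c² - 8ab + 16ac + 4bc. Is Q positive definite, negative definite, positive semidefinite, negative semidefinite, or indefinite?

The symmetric matrix of Q is A = [[-17, -4, 8], [-4, -2, 2], [8, 2, -6]].
Leading principal minors: Δ_1 = -17, Δ_2 = 18, Δ_3 = -40.
The signs alternate starting with Δ_1 < 0, so by Sylvester's criterion Q is negative definite.

negative definite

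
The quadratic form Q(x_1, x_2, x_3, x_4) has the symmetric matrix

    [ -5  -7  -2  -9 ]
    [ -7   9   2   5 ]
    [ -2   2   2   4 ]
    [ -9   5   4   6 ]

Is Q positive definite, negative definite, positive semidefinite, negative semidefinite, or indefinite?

An LDLᵀ factorisation of A has diagonal entries -5, 94/5, 74/47, -15/37.
Counting signs: 2 positive, 2 negative.
Hence Q is indefinite.

indefinite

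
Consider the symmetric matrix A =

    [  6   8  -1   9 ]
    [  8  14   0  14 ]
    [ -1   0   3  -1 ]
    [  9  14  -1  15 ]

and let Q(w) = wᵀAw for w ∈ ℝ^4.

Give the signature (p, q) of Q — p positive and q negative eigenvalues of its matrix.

An LDLᵀ factorisation of A has diagonal entries 6, 10/3, 23/10, 6/23.
So there are 4 positive pivots.

(4, 0)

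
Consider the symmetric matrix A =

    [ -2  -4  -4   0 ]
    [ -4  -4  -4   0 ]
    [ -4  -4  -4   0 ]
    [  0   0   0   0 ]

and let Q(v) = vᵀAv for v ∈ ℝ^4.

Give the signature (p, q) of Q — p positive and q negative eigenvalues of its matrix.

Congruent diagonalization of A (simultaneous row and column reduction) yields pivots -2, 4, 0, 0.
So there are 1 positive, 1 negative, 2 zero pivots.

(1, 1)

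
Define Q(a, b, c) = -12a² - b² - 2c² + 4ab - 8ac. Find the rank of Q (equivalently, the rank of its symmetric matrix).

The associated matrix is A = [[-12, 2, -4], [2, -1, 0], [-4, 0, -2]].
Row-reducing A symmetrically gives the diagonal entries -12, -2/3, 0.
That gives 2 negative, 1 zero pivots.
The rank is the number of nonzero pivots: 2.

2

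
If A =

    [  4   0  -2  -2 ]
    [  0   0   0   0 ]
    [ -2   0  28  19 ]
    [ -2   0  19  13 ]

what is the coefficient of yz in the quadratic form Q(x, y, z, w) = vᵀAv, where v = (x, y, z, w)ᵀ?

The coefficient of yz is A[2,3] + A[3,2] = 2·0 = 0.

0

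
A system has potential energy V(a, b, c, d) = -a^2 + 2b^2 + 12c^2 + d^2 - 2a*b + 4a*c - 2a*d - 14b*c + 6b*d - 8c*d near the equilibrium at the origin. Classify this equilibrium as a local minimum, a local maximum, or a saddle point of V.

The Hessian at the origin is H = [[-2, -2, 4, -2], [-2, 4, -14, 6], [4, -14, 24, -8], [-2, 6, -8, 2]].
Applying the same elementary operations to the rows and columns of H produces a congruent diagonal matrix with entries -2, 6, -22, -4/33.
Counting signs: 1 positive, 3 negative.
H is indefinite, so the origin is a saddle point.

saddle point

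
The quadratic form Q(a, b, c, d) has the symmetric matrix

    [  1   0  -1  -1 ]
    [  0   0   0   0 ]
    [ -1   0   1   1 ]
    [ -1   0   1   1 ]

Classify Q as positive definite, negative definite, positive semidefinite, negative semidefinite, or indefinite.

positive semidefinite

Applying the same elementary operations to the rows and columns of A produces a congruent diagonal matrix with entries 1, 0, 0, 0.
Counting signs: 1 positive, 3 zero.
Hence Q is positive semidefinite.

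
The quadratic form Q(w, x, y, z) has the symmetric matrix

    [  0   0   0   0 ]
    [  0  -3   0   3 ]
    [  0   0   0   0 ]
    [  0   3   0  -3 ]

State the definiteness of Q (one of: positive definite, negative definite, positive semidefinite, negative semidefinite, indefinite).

negative semidefinite

Symmetric row and column elimination reduces A to a congruent diagonal form with pivots 0, -3, 0, 0.
So there are 1 negative, 3 zero pivots.
Hence Q is negative semidefinite.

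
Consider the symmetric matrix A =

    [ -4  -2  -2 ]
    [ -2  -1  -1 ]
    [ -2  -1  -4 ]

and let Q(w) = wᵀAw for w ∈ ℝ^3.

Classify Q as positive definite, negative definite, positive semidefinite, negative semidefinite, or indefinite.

negative semidefinite

Symmetric row and column elimination reduces A to a congruent diagonal form with pivots -4, 0, -3.
Counting signs: 2 negative, 1 zero.
Hence Q is negative semidefinite.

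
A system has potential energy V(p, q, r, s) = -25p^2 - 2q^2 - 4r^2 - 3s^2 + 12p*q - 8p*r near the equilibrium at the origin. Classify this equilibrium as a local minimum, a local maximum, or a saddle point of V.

local maximum

The Hessian at the origin is H = [[-50, 12, -8, 0], [12, -4, 0, 0], [-8, 0, -8, 0], [0, 0, 0, -6]].
An LDLᵀ factorisation of H has diagonal entries -50, -28/25, -24/7, -6.
So there are 4 negative pivots.
H is negative definite, so the origin is a strict local maximum.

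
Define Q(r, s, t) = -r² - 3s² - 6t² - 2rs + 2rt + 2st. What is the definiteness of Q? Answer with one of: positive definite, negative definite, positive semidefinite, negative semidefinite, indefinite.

negative definite

The symmetric matrix of Q is A = [[-1, -1, 1], [-1, -3, 1], [1, 1, -6]].
Leading principal minors: Δ_1 = -1, Δ_2 = 2, Δ_3 = -10.
The signs alternate starting with Δ_1 < 0, so by Sylvester's criterion Q is negative definite.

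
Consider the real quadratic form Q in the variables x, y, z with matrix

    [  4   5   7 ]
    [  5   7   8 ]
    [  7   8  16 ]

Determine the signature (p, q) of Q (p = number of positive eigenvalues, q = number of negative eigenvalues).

Applying the same elementary operations to the rows and columns of A produces a congruent diagonal matrix with entries 4, 3/4, 3.
Counting signs: 3 positive.

(3, 0)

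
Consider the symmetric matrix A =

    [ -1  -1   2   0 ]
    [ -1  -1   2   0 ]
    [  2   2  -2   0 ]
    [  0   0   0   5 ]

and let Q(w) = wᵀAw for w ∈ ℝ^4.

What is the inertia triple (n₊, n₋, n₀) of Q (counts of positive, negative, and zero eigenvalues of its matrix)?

(2, 1, 1)

Row-reducing A symmetrically gives the diagonal entries -1, 0, 2, 5.
That gives 2 positive, 1 negative, 1 zero pivots.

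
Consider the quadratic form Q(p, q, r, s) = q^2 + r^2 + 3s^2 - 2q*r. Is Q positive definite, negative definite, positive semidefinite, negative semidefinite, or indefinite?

Write A = [[0, 0, 0, 0], [0, 1, -1, 0], [0, -1, 1, 0], [0, 0, 0, 3]].
Congruent diagonalization of A (simultaneous row and column reduction) yields pivots 0, 1, 0, 3.
That gives 2 positive, 2 zero pivots.
Hence Q is positive semidefinite.

positive semidefinite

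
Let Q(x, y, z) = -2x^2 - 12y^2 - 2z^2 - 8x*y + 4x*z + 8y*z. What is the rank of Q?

2

The symmetric matrix is A = [[-2, -4, 2], [-4, -12, 4], [2, 4, -2]].
Congruent diagonalization of A (simultaneous row and column reduction) yields pivots -2, -4, 0.
So there are 2 negative, 1 zero pivots.
The rank is the number of nonzero pivots: 2.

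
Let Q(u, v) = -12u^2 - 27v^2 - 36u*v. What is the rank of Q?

The associated matrix is A = [[-12, -18], [-18, -27]].
Row-reducing A symmetrically gives the diagonal entries -12, 0.
That gives 1 negative, 1 zero pivots.
The rank is the number of nonzero pivots: 1.

1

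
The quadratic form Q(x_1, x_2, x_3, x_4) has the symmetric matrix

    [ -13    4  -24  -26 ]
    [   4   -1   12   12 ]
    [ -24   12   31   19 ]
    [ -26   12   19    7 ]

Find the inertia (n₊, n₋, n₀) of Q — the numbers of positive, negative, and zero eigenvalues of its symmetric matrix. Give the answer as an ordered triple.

(1, 3, 0)

An LDLᵀ factorisation of A has diagonal entries -13, 3/13, -17, -20/51.
Counting signs: 1 positive, 3 negative.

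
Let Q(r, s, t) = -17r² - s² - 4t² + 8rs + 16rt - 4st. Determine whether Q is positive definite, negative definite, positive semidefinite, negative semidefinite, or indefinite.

negative semidefinite

The symmetric matrix is A = [[-17, 4, 8], [4, -1, -2], [8, -2, -4]].
Congruent diagonalization of A (simultaneous row and column reduction) yields pivots -17, -1/17, 0.
So there are 2 negative, 1 zero pivots.
Hence Q is negative semidefinite.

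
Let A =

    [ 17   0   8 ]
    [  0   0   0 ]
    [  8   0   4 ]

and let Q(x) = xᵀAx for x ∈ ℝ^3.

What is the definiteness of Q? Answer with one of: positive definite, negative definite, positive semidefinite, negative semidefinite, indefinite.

positive semidefinite

Applying the same elementary operations to the rows and columns of A produces a congruent diagonal matrix with entries 17, 0, 4/17.
That gives 2 positive, 1 zero pivots.
Hence Q is positive semidefinite.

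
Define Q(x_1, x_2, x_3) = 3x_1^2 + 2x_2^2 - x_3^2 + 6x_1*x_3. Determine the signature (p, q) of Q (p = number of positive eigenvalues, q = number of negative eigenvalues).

The symmetric matrix is A = [[3, 0, 3], [0, 2, 0], [3, 0, -1]].
Applying the same elementary operations to the rows and columns of A produces a congruent diagonal matrix with entries 3, 2, -4.
So there are 2 positive, 1 negative pivots.

(2, 1)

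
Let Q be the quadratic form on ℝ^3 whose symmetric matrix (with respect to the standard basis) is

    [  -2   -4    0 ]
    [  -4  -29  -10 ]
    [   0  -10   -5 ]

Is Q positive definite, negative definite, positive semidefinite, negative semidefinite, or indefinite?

Leading principal minors: Δ_1 = -2, Δ_2 = 42, Δ_3 = -10.
The signs alternate starting with Δ_1 < 0, so by Sylvester's criterion Q is negative definite.

negative definite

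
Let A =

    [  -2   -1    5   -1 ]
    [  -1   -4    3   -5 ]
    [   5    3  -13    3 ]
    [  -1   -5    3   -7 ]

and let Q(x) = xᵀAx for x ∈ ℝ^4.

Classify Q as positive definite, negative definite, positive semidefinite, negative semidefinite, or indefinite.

Leading principal minors: Δ_1 = -2, Δ_2 = 7, Δ_3 = -3, Δ_4 = 2.
The signs alternate starting with Δ_1 < 0, so by Sylvester's criterion Q is negative definite.

negative definite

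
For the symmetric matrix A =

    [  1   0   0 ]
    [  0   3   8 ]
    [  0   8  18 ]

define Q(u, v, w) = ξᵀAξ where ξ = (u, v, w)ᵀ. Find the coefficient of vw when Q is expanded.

16

The coefficient of vw is A[2,3] + A[3,2] = 2·8 = 16.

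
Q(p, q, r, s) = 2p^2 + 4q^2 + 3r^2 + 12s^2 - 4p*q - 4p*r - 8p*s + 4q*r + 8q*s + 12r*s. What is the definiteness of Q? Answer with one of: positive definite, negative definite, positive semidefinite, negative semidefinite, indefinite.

positive semidefinite

The associated matrix is A = [[2, -2, -2, -4], [-2, 4, 2, 4], [-2, 2, 3, 6], [-4, 4, 6, 12]].
Symmetric row and column elimination reduces A to a congruent diagonal form with pivots 2, 2, 1, 0.
Counting signs: 3 positive, 1 zero.
Hence Q is positive semidefinite.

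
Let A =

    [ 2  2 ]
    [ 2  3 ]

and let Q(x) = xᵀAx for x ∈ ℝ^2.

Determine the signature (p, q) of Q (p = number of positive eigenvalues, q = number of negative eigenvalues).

(2, 0)

Row-reducing A symmetrically gives the diagonal entries 2, 1.
That gives 2 positive pivots.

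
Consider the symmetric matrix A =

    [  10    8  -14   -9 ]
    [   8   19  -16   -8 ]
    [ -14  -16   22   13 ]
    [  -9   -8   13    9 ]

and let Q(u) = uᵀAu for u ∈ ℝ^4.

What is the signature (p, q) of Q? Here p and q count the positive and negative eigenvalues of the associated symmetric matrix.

(4, 0)

Applying the same elementary operations to the rows and columns of A produces a congruent diagonal matrix with entries 10, 63/5, 4/7, 5/6.
So there are 4 positive pivots.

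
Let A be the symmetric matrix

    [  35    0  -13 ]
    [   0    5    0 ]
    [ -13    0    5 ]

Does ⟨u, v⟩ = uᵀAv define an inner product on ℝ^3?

An LDLᵀ factorisation of A has diagonal entries 35, 5, 6/35.
So there are 3 positive pivots.
Hence Q is positive definite.
⟨·,·⟩ is an inner product exactly when A is positive definite.

yes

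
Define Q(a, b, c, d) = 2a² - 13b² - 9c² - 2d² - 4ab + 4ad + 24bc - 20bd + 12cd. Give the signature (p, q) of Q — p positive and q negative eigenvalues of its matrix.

(2, 1)

The symmetric matrix is A = [[2, -2, 0, 2], [-2, -13, 12, -10], [0, 12, -9, 6], [2, -10, 6, -2]].
Symmetric row and column elimination reduces A to a congruent diagonal form with pivots 2, -15, 3/5, 0.
Counting signs: 2 positive, 1 negative, 1 zero.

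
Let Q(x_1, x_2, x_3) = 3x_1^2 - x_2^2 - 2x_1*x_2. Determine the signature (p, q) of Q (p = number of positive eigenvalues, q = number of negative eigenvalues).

The associated matrix is A = [[3, -1, 0], [-1, -1, 0], [0, 0, 0]].
Symmetric row and column elimination reduces A to a congruent diagonal form with pivots 3, -4/3, 0.
So there are 1 positive, 1 negative, 1 zero pivots.

(1, 1)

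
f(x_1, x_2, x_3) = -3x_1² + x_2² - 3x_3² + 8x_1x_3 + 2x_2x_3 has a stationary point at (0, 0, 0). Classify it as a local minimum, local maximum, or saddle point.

saddle point

The Hessian at the origin is H = [[-6, 0, 8], [0, 2, 2], [8, 2, -6]].
An LDLᵀ factorisation of H has diagonal entries -6, 2, 8/3.
So there are 2 positive, 1 negative pivots.
H is indefinite, so the origin is a saddle point.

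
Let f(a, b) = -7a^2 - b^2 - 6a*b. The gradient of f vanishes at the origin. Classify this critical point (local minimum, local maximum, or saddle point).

saddle point

The Hessian at the origin is H = [[-14, -6], [-6, -2]].
det H = -14·-2 − (-6)² = -8 < 0, so H is indefinite.
Therefore the origin is a saddle point.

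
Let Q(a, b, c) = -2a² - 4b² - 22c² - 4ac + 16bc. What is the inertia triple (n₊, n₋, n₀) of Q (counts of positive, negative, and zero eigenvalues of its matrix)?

(0, 3, 0)

The associated matrix is A = [[-2, 0, -2], [0, -4, 8], [-2, 8, -22]].
Row-reducing A symmetrically gives the diagonal entries -2, -4, -4.
That gives 3 negative pivots.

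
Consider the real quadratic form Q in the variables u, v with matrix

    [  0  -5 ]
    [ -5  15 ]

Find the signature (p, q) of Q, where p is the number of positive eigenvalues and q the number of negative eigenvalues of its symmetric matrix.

(1, 1)

By Sylvester's law of inertia any congruent diagonalization of A has 1 positive, 1 negative and 0 zero entries.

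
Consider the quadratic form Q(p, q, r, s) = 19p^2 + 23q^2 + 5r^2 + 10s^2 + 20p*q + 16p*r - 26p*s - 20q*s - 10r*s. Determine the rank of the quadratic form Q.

Write A = [[19, 10, 8, -13], [10, 23, 0, -10], [8, 0, 5, -5], [-13, -10, -5, 10]].
An LDLᵀ factorisation of A has diagonal entries 19, 337/19, 213/337, 30/71.
So there are 4 positive pivots.
The rank is the number of nonzero pivots: 4.

4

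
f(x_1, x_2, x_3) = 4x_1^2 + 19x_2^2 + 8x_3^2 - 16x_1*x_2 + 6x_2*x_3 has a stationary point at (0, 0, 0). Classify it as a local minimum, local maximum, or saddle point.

local minimum

The Hessian at the origin is H = [[8, -16, 0], [-16, 38, 6], [0, 6, 16]].
Symmetric row and column elimination reduces H to a congruent diagonal form with pivots 8, 6, 10.
Counting signs: 3 positive.
H is positive definite, so the origin is a strict local minimum.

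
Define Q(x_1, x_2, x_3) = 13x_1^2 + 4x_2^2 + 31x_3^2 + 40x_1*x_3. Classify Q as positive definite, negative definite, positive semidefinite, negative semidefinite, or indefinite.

positive definite

The associated matrix is A = [[13, 0, 20], [0, 4, 0], [20, 0, 31]].
Congruent diagonalization of A (simultaneous row and column reduction) yields pivots 13, 4, 3/13.
That gives 3 positive pivots.
Hence Q is positive definite.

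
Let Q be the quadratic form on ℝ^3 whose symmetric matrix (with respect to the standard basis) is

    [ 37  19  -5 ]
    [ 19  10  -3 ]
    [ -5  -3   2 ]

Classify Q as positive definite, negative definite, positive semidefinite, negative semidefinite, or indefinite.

Leading principal minors: Δ_1 = 37, Δ_2 = 9, Δ_3 = 5.
All leading principal minors are positive, so by Sylvester's criterion Q is positive definite.

positive definite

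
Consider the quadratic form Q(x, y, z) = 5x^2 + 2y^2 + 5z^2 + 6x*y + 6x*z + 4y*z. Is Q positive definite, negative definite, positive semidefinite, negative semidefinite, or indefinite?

The symmetric matrix of Q is A = [[5, 3, 3], [3, 2, 2], [3, 2, 5]].
Leading principal minors: Δ_1 = 5, Δ_2 = 1, Δ_3 = 3.
All leading principal minors are positive, so by Sylvester's criterion Q is positive definite.

positive definite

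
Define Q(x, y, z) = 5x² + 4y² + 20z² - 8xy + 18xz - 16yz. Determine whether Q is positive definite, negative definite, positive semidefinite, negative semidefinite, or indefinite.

The associated matrix is A = [[5, -4, 9], [-4, 4, -8], [9, -8, 20]].
Applying the same elementary operations to the rows and columns of A produces a congruent diagonal matrix with entries 5, 4/5, 3.
So there are 3 positive pivots.
Hence Q is positive definite.

positive definite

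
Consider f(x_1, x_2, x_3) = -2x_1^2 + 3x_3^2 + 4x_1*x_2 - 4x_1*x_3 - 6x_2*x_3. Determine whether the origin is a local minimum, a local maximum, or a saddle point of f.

The Hessian at the origin is H = [[-4, 4, -4], [4, 0, -6], [-4, -6, 6]].
Symmetric row and column elimination reduces H to a congruent diagonal form with pivots -4, 4, -15.
Counting signs: 1 positive, 2 negative.
H is indefinite, so the origin is a saddle point.

saddle point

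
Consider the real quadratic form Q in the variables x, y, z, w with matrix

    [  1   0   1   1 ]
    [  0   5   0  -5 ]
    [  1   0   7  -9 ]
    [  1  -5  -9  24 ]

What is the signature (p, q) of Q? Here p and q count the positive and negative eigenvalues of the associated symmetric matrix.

Applying the same elementary operations to the rows and columns of A produces a congruent diagonal matrix with entries 1, 5, 6, 4/3.
That gives 4 positive pivots.

(4, 0)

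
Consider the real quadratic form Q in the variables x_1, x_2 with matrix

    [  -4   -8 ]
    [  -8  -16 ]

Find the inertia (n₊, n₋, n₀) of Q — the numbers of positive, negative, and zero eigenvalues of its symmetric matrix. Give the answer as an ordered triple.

Congruent diagonalization of A (simultaneous row and column reduction) yields pivots -4, 0.
So there are 1 negative, 1 zero pivots.

(0, 1, 1)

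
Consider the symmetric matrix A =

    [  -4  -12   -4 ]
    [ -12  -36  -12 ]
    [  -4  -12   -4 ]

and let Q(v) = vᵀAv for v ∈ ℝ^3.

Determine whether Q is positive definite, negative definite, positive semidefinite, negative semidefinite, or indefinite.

Congruent diagonalization of A (simultaneous row and column reduction) yields pivots -4, 0, 0.
That gives 1 negative, 2 zero pivots.
Hence Q is negative semidefinite.

negative semidefinite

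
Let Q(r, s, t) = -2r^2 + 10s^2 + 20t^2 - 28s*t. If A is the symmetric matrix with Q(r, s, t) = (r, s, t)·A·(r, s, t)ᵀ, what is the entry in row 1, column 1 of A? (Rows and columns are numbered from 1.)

The coefficient of r^2 in Q is -2, and that is exactly A[1,1].

-2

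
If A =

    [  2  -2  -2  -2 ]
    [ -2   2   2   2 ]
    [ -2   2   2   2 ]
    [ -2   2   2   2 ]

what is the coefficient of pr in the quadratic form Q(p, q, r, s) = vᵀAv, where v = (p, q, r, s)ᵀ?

The coefficient of pr is A[1,3] + A[3,1] = 2·(-2) = -4.

-4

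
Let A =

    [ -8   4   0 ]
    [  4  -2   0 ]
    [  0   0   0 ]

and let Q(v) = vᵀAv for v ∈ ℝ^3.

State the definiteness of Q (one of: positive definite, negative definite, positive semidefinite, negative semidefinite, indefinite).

negative semidefinite

Congruent diagonalization of A (simultaneous row and column reduction) yields pivots -8, 0, 0.
Counting signs: 1 negative, 2 zero.
Hence Q is negative semidefinite.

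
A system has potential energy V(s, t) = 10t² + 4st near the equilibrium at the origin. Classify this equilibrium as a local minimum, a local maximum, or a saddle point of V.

The Hessian at the origin is H = [[0, 4], [4, 20]].
det H = 0·20 − (4)² = -16 < 0, so H is indefinite.
Therefore the origin is a saddle point.

saddle point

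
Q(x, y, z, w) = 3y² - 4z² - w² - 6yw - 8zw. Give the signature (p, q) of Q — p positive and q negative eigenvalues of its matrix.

Write A = [[0, 0, 0, 0], [0, 3, 0, -3], [0, 0, -4, -4], [0, -3, -4, -1]].
Symmetric row and column elimination reduces A to a congruent diagonal form with pivots 0, 3, -4, 0.
So there are 1 positive, 1 negative, 2 zero pivots.

(1, 1)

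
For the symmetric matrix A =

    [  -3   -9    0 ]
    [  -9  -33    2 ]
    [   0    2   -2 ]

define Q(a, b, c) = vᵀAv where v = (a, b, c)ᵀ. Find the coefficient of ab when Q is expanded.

The coefficient of ab is A[1,2] + A[2,1] = 2·(-9) = -18.

-18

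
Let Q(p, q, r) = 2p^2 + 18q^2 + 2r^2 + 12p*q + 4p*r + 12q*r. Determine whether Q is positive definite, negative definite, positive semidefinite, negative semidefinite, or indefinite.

The symmetric matrix is A = [[2, 6, 2], [6, 18, 6], [2, 6, 2]].
Row-reducing A symmetrically gives the diagonal entries 2, 0, 0.
That gives 1 positive, 2 zero pivots.
Hence Q is positive semidefinite.

positive semidefinite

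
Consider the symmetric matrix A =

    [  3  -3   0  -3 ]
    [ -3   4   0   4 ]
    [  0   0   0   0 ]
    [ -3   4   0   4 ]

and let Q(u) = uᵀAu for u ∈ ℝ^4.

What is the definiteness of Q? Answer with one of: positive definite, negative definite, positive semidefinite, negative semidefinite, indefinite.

positive semidefinite

Symmetric row and column elimination reduces A to a congruent diagonal form with pivots 3, 1, 0, 0.
So there are 2 positive, 2 zero pivots.
Hence Q is positive semidefinite.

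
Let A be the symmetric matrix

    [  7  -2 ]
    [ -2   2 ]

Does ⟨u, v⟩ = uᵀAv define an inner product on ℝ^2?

Congruent diagonalization of A (simultaneous row and column reduction) yields pivots 7, 10/7.
So there are 2 positive pivots.
Hence Q is positive definite.
⟨·,·⟩ is an inner product exactly when A is positive definite.

yes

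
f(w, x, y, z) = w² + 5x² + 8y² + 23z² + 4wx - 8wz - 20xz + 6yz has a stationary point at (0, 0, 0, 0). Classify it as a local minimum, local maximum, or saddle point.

The Hessian at the origin is H = [[2, 4, 0, -8], [4, 10, 0, -20], [0, 0, 16, 6], [-8, -20, 6, 46]].
An LDLᵀ factorisation of H has diagonal entries 2, 2, 16, 15/4.
That gives 4 positive pivots.
H is positive definite, so the origin is a strict local minimum.

local minimum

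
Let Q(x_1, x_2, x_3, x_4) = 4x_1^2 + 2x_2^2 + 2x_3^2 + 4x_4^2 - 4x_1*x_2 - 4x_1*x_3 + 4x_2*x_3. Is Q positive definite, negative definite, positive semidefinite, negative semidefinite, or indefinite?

The associated matrix is A = [[4, -2, -2, 0], [-2, 2, 2, 0], [-2, 2, 2, 0], [0, 0, 0, 4]].
Congruent diagonalization of A (simultaneous row and column reduction) yields pivots 4, 1, 0, 4.
That gives 3 positive, 1 zero pivots.
Hence Q is positive semidefinite.

positive semidefinite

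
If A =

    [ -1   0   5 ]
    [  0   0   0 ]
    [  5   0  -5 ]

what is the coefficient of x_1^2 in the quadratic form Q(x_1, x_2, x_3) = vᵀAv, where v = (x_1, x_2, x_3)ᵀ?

-1

The coefficient of x_1^2 is the diagonal entry A[1,1] = -1.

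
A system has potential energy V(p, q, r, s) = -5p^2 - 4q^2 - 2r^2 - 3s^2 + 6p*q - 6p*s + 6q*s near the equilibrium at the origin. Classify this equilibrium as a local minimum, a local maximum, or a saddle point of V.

local maximum

The Hessian at the origin is H = [[-10, 6, 0, -6], [6, -8, 0, 6], [0, 0, -4, 0], [-6, 6, 0, -6]].
Congruent diagonalization of H (simultaneous row and column reduction) yields pivots -10, -22/5, -4, -12/11.
So there are 4 negative pivots.
H is negative definite, so the origin is a strict local maximum.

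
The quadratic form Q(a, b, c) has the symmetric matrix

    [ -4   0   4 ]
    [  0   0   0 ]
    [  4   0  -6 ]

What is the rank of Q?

2

Row-reducing A symmetrically gives the diagonal entries -4, 0, -2.
Counting signs: 2 negative, 1 zero.
The rank is the number of nonzero pivots: 2.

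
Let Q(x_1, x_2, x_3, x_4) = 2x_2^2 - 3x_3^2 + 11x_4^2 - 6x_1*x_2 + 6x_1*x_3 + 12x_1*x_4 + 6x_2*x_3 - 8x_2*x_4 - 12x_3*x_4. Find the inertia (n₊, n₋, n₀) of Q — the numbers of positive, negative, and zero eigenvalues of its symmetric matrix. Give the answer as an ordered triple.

The symmetric matrix is A = [[0, -3, 3, 6], [-3, 2, 3, -4], [3, 3, -3, -6], [6, -4, -6, 11]].
By Sylvester's law of inertia any congruent diagonalization of A has 3 positive, 1 negative and 0 zero entries.

(3, 1, 0)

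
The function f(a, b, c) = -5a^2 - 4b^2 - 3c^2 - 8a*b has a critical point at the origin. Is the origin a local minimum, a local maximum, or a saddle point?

local maximum

The Hessian at the origin is H = [[-10, -8, 0], [-8, -8, 0], [0, 0, -6]].
Row-reducing H symmetrically gives the diagonal entries -10, -8/5, -6.
Counting signs: 3 negative.
H is negative definite, so the origin is a strict local maximum.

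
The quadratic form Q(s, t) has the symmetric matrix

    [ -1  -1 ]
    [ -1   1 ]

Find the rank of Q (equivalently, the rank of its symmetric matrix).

Row-reducing A symmetrically gives the diagonal entries -1, 2.
So there are 1 positive, 1 negative pivots.
The rank is the number of nonzero pivots: 2.

2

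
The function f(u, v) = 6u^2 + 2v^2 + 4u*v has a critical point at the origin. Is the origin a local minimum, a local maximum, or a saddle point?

local minimum

The Hessian at the origin is H = [[12, 4], [4, 4]].
det H = 12·4 − (4)² = 32 > 0 and H[1,1] = 12 > 0, so H is positive definite.
Therefore the origin is a local minimum.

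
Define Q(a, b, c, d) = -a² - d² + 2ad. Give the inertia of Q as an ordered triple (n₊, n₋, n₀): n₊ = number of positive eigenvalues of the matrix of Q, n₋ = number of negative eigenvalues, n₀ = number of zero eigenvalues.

Write A = [[-1, 0, 0, 1], [0, 0, 0, 0], [0, 0, 0, 0], [1, 0, 0, -1]].
Symmetric row and column elimination reduces A to a congruent diagonal form with pivots -1, 0, 0, 0.
Counting signs: 1 negative, 3 zero.

(0, 1, 3)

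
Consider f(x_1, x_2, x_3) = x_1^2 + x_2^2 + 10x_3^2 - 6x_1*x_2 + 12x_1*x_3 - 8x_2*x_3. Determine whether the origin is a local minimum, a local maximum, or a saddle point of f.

The Hessian at the origin is H = [[2, -6, 12], [-6, 2, -8], [12, -8, 20]].
Congruent diagonalization of H (simultaneous row and column reduction) yields pivots 2, -16, -3.
Counting signs: 1 positive, 2 negative.
H is indefinite, so the origin is a saddle point.

saddle point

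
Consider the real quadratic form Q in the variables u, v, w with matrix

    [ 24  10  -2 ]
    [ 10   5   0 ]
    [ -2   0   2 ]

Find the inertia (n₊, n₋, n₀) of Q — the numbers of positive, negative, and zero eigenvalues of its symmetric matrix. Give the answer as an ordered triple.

Row-reducing A symmetrically gives the diagonal entries 24, 5/6, 1.
So there are 3 positive pivots.

(3, 0, 0)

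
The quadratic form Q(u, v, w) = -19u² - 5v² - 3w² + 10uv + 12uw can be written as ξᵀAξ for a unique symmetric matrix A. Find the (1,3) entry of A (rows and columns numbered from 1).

The coefficient of u·w in Q is 12. For a symmetric A this equals A[1,3] + A[3,1] = 2·A[1,3].
So A[1,3] = 12/2 = 6.

6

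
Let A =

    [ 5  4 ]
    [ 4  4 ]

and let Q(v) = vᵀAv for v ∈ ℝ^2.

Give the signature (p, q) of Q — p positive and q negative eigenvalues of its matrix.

(2, 0)

Applying the same elementary operations to the rows and columns of A produces a congruent diagonal matrix with entries 5, 4/5.
Counting signs: 2 positive.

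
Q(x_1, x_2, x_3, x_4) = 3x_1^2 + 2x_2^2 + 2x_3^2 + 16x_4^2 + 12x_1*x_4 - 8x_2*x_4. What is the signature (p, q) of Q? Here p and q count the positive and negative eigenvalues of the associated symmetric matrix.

(3, 1)

Write A = [[3, 0, 0, 6], [0, 2, 0, -4], [0, 0, 2, 0], [6, -4, 0, 16]].
An LDLᵀ factorisation of A has diagonal entries 3, 2, 2, -4.
So there are 3 positive, 1 negative pivots.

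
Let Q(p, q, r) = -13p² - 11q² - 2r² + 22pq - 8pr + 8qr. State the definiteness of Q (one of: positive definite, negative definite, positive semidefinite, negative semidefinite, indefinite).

negative definite

The associated matrix is A = [[-13, 11, -4], [11, -11, 4], [-4, 4, -2]].
Congruent diagonalization of A (simultaneous row and column reduction) yields pivots -13, -22/13, -6/11.
That gives 3 negative pivots.
Hence Q is negative definite.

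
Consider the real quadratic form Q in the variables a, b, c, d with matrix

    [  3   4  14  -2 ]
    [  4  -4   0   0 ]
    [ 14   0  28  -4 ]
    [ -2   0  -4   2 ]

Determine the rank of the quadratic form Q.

3

Row-reducing A symmetrically gives the diagonal entries 3, -28/3, 0, 10/7.
So there are 2 positive, 1 negative, 1 zero pivots.
The rank is the number of nonzero pivots: 3.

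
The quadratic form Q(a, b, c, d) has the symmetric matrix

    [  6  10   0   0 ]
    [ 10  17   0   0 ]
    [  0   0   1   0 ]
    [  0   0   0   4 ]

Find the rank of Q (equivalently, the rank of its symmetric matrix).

An LDLᵀ factorisation of A has diagonal entries 6, 1/3, 1, 4.
So there are 4 positive pivots.
The rank is the number of nonzero pivots: 4.

4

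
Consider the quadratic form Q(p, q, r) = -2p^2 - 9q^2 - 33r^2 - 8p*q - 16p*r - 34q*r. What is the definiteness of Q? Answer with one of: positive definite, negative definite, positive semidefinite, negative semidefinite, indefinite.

The associated matrix is A = [[-2, -4, -8], [-4, -9, -17], [-8, -17, -33]].
Row-reducing A symmetrically gives the diagonal entries -2, -1, 0.
That gives 2 negative, 1 zero pivots.
Hence Q is negative semidefinite.

negative semidefinite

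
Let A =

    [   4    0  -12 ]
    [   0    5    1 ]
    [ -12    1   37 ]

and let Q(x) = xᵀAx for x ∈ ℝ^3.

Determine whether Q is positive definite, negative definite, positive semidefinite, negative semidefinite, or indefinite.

positive definite

Symmetric row and column elimination reduces A to a congruent diagonal form with pivots 4, 5, 4/5.
So there are 3 positive pivots.
Hence Q is positive definite.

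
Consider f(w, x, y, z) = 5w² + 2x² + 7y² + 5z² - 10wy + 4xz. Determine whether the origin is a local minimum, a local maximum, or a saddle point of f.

local minimum

The Hessian at the origin is H = [[10, 0, -10, 0], [0, 4, 0, 4], [-10, 0, 14, 0], [0, 4, 0, 10]].
Congruent diagonalization of H (simultaneous row and column reduction) yields pivots 10, 4, 4, 6.
Counting signs: 4 positive.
H is positive definite, so the origin is a strict local minimum.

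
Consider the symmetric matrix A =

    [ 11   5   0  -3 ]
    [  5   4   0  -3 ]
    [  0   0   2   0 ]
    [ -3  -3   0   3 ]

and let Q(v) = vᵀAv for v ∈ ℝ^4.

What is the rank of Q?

Applying the same elementary operations to the rows and columns of A produces a congruent diagonal matrix with entries 11, 19/11, 2, 12/19.
Counting signs: 4 positive.
The rank is the number of nonzero pivots: 4.

4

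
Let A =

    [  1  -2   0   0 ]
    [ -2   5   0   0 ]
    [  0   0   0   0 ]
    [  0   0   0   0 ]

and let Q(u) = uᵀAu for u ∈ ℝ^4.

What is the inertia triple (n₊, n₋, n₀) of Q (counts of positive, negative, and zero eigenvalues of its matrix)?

(2, 0, 2)

Row-reducing A symmetrically gives the diagonal entries 1, 1, 0, 0.
So there are 2 positive, 2 zero pivots.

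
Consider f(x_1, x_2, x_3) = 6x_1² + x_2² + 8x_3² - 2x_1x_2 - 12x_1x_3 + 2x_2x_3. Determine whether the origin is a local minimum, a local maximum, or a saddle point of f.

The Hessian at the origin is H = [[12, -2, -12], [-2, 2, 2], [-12, 2, 16]].
Applying the same elementary operations to the rows and columns of H produces a congruent diagonal matrix with entries 12, 5/3, 4.
So there are 3 positive pivots.
H is positive definite, so the origin is a strict local minimum.

local minimum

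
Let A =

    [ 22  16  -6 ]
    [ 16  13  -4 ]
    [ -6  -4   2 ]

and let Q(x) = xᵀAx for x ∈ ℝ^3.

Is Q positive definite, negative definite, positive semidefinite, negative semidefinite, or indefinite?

positive definite

Leading principal minors: Δ_1 = 22, Δ_2 = 30, Δ_3 = 8.
All leading principal minors are positive, so by Sylvester's criterion Q is positive definite.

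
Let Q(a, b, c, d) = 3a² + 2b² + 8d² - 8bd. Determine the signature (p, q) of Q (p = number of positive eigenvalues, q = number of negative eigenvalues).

(2, 0)

The associated matrix is A = [[3, 0, 0, 0], [0, 2, 0, -4], [0, 0, 0, 0], [0, -4, 0, 8]].
Symmetric row and column elimination reduces A to a congruent diagonal form with pivots 3, 2, 0, 0.
That gives 2 positive, 2 zero pivots.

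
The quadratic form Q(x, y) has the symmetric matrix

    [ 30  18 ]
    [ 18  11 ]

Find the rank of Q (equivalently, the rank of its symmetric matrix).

2

Row-reducing A symmetrically gives the diagonal entries 30, 1/5.
That gives 2 positive pivots.
The rank is the number of nonzero pivots: 2.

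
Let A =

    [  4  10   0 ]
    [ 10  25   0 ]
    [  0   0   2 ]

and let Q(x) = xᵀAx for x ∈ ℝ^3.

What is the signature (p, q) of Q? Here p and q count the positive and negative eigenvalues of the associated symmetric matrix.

(2, 0)

Congruent diagonalization of A (simultaneous row and column reduction) yields pivots 4, 0, 2.
That gives 2 positive, 1 zero pivots.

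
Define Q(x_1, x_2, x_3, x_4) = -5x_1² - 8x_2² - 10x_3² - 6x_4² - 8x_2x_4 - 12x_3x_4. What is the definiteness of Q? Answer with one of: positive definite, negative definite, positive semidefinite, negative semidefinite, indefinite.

negative definite

The symmetric matrix of Q is A = [[-5, 0, 0, 0], [0, -8, 0, -4], [0, 0, -10, -6], [0, -4, -6, -6]].
Leading principal minors: Δ_1 = -5, Δ_2 = 40, Δ_3 = -400, Δ_4 = 160.
The signs alternate starting with Δ_1 < 0, so by Sylvester's criterion Q is negative definite.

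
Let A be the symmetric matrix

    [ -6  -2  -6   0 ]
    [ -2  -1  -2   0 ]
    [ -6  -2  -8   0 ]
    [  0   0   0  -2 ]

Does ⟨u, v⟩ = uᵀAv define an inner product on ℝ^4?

Leading principal minors: Δ_1 = -6, Δ_2 = 2, Δ_3 = -4, Δ_4 = 8.
The signs alternate starting with Δ_1 < 0, so by Sylvester's criterion Q is negative definite.
⟨·,·⟩ is an inner product exactly when A is positive definite.

no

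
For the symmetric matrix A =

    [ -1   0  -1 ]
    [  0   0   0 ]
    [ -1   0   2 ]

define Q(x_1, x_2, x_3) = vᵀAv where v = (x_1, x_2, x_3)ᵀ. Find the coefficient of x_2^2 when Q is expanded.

0

The coefficient of x_2^2 is the diagonal entry A[2,2] = 0.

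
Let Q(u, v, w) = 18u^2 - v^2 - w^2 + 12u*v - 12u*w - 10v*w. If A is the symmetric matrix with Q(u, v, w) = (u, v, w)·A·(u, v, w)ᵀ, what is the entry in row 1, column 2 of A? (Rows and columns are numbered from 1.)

6

The coefficient of u·v in Q is 12. For a symmetric A this equals A[1,2] + A[2,1] = 2·A[1,2].
So A[1,2] = 12/2 = 6.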